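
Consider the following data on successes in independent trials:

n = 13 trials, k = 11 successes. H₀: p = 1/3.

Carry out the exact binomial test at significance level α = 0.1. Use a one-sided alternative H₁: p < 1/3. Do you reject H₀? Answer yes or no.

reject H₀: no

Exact binomial: n=13, k=11, p₀=1/3=0.3333
P(X≤11) from Σ C(n,i)·p₀^i·(1−p₀)^(n−i)
p-value (one-sided, H₁ less) = 0.99998
At α=0.1: p ≥ α → fail to reject H₀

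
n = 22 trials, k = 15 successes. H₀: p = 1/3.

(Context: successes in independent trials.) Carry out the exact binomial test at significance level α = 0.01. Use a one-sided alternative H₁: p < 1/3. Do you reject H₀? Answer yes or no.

reject H₀: no

Exact binomial: n=22, k=15, p₀=1/3=0.3333
P(X≤15) from Σ C(n,i)·p₀^i·(1−p₀)^(n−i)
p-value (one-sided, H₁ less) = 0.99982
At α=0.01: p ≥ α → fail to reject H₀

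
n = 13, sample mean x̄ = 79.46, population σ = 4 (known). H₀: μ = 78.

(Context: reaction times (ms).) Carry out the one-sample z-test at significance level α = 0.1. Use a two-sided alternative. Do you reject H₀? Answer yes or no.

reject H₀: no

SE = σ/√n = 4/√13 = 1.1094
z = (x̄−μ₀)/SE = (79.46−78)/1.1094 = 1.3160
p-value (two-sided) = 0.18817
At α=0.1: p ≥ α → fail to reject H₀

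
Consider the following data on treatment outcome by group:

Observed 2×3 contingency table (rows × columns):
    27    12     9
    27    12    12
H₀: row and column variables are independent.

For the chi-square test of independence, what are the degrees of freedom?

degrees of freedom = 2

df = (r−1)(c−1) = (2−1)·(3−1) = 2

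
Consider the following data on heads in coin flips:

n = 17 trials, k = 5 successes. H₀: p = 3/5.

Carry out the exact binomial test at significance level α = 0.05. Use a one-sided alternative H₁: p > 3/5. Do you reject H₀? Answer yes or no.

reject H₀: no

Exact binomial: n=17, k=5, p₀=3/5=0.6000
P(X≥5) from Σ C(n,i)·p₀^i·(1−p₀)^(n−i)
p-value (one-sided, H₁ greater) = 0.99748
At α=0.05: p ≥ α → fail to reject H₀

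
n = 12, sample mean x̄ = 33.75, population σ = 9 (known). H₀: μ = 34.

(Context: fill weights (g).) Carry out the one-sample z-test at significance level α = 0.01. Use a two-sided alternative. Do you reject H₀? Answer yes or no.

reject H₀: no

SE = σ/√n = 9/√12 = 2.5981
z = (x̄−μ₀)/SE = (33.75−34)/2.5981 = -0.0962
p-value (two-sided) = 0.92334
At α=0.01: p ≥ α → fail to reject H₀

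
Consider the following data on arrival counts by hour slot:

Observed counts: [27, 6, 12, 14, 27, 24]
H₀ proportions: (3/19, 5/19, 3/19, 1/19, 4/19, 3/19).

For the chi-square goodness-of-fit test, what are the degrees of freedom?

df = k − 1 = 6 − 1 = 5

degrees of freedom = 5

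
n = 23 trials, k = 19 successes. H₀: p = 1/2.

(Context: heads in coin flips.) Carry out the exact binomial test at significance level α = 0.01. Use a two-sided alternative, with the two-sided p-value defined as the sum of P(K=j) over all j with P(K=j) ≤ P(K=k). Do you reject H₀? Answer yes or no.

reject H₀: yes

Exact binomial: n=23, k=19, p₀=1/2=0.5000
P(X=j) = C(n,j)·p₀^j·(1−p₀)^(n−j); p = Σ P(X=j) over j with P(X=j) ≤ P(X=19)
p-value (two-sided) = 0.00260
At α=0.01: p < α → reject H₀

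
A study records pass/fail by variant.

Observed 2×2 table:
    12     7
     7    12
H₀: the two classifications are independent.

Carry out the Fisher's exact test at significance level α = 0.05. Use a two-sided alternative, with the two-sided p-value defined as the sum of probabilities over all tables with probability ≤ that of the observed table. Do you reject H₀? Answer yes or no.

Margins: r₁=19, r₂=19, c₁=19, c₂=19, n=38
p_obs = C(19,12)·C(19,7)/C(38,19); sum pmf over tables with pmf ≤ p_obs
p-value (two-sided) = 0.19388
At α=0.05: p ≥ α → fail to reject H₀

reject H₀: no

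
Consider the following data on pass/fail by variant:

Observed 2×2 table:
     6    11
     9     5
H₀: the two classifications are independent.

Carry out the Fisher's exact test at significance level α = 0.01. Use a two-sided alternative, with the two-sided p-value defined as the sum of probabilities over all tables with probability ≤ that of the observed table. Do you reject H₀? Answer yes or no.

reject H₀: no

Margins: r₁=17, r₂=14, c₁=15, c₂=16, n=31
p_obs = C(17,6)·C(14,9)/C(31,15); sum pmf over tables with pmf ≤ p_obs
p-value (two-sided) = 0.15561
At α=0.01: p ≥ α → fail to reject H₀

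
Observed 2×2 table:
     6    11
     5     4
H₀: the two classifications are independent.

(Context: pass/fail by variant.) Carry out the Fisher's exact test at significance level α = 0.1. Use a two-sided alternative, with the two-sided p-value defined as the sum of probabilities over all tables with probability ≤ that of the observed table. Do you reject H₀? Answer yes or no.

reject H₀: no

Margins: r₁=17, r₂=9, c₁=11, c₂=15, n=26
p_obs = C(17,6)·C(9,5)/C(26,11); sum pmf over tables with pmf ≤ p_obs
p-value (two-sided) = 0.41854
At α=0.1: p ≥ α → fail to reject H₀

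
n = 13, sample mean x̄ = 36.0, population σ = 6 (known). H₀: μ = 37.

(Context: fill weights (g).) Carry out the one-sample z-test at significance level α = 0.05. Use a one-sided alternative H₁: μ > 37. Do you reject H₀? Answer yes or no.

SE = σ/√n = 6/√13 = 1.6641
z = (x̄−μ₀)/SE = (36.0−37)/1.6641 = -0.6009
p-value (one-sided, H₁ greater) = 0.72606
At α=0.05: p ≥ α → fail to reject H₀

reject H₀: no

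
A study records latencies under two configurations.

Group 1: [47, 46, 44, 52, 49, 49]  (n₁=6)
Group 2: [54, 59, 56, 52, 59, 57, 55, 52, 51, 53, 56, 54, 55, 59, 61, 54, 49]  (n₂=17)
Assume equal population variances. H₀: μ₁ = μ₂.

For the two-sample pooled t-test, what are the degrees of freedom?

df = n₁ + n₂ − 2 = 6 + 17 − 2 = 21

degrees of freedom = 21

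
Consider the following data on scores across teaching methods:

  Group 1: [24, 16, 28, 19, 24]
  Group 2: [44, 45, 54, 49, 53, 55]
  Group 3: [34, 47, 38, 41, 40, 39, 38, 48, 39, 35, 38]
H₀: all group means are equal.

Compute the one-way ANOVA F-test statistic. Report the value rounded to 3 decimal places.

test statistic = 52.227

Group means [22.20, 50.00, 39.73], grand mean 38.545
SSB = Σnᵢ(x̄ᵢ−x̄)² = 2138.473; SSW = ΣΣ(x−x̄ᵢ)² = 388.982
MSB = 2138.473/2 = 1069.2364; MSW = 388.982/19 = 20.4727
F = MSB/MSW = 52.2274
df = (2, 19)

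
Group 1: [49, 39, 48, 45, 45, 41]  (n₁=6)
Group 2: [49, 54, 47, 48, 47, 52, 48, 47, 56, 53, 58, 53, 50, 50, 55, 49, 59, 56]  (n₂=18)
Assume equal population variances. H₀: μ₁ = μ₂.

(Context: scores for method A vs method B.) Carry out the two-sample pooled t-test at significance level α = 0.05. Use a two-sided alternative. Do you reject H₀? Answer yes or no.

reject H₀: yes

x̄₁=44.500, s₁=3.886, n₁=6
x̄₂=51.722, s₂=3.938, n₂=18
s_p² = [5·3.886² + 17·3.938²]/22 = 15.4141
SE = √(s_p²·(1/6+1/18)) = 1.8508
t = (44.500−51.722)/1.8508 = -3.9023
df = 22
p-value (two-sided) = 0.00077
At α=0.05: p < α → reject H₀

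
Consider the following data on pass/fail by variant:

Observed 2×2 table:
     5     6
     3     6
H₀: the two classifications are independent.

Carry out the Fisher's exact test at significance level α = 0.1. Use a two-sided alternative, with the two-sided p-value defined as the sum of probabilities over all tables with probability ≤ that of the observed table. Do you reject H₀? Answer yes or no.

reject H₀: no

Margins: r₁=11, r₂=9, c₁=8, c₂=12, n=20
p_obs = C(11,5)·C(9,3)/C(20,8); sum pmf over tables with pmf ≤ p_obs
p-value (two-sided) = 0.66992
At α=0.1: p ≥ α → fail to reject H₀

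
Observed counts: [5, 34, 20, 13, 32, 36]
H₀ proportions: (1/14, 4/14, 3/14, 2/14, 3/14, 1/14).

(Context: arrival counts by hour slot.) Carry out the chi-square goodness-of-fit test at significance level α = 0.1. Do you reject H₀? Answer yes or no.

n = 140; E_i = n·p_i = [10.00, 40.00, 30.00, 20.00, 30.00, 10.00]
χ² = (5−10.00)²/10.00 + (34−40.00)²/40.00 + (20−30.00)²/30.00 + (13−20.00)²/20.00 + (32−30.00)²/30.00 + (36−10.00)²/10.00 = 76.9167
df = 5
p-value (upper-tail) = 0.00000
At α=0.1: p < α → reject H₀

reject H₀: yes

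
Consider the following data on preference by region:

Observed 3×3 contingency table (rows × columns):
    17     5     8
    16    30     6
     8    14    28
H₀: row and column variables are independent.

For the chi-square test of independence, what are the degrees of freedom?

df = (r−1)(c−1) = (3−1)·(3−1) = 4

degrees of freedom = 4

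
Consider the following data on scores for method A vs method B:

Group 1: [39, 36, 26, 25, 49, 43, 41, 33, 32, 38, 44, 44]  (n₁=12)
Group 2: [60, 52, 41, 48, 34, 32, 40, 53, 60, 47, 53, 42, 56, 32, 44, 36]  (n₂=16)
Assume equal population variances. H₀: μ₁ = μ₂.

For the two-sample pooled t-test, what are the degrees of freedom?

degrees of freedom = 26

df = n₁ + n₂ − 2 = 12 + 16 − 2 = 26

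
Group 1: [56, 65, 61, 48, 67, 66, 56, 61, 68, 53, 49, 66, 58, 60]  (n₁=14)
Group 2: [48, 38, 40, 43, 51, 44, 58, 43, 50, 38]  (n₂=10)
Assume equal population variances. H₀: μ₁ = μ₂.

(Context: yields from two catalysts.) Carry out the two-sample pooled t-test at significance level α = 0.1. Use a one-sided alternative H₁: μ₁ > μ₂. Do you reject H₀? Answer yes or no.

x̄₁=59.571, s₁=6.560, n₁=14
x̄₂=45.300, s₂=6.413, n₂=10
s_p² = [13·6.560² + 9·6.413²]/22 = 42.2513
SE = √(s_p²·(1/14+1/10)) = 2.6913
t = (59.571−45.300)/2.6913 = 5.3028
df = 22
p-value (one-sided, H₁ greater) = 0.00001
At α=0.1: p < α → reject H₀

reject H₀: yes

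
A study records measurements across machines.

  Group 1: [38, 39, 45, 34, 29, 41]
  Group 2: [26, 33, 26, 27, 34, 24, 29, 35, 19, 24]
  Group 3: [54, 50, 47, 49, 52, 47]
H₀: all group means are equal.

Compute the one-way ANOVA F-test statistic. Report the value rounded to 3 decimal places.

Group means [37.67, 27.70, 49.83], grand mean 36.455
SSB = Σnᵢ(x̄ᵢ−x̄)² = 1849.188; SSW = ΣΣ(x−x̄ᵢ)² = 426.267
MSB = 1849.188/2 = 924.5939; MSW = 426.267/19 = 22.4351
F = MSB/MSW = 41.2120
df = (2, 19)

test statistic = 41.212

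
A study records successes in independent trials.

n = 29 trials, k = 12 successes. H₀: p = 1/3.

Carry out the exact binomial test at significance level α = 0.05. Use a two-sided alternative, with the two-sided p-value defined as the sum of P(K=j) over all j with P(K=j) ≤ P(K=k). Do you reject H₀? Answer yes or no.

Exact binomial: n=29, k=12, p₀=1/3=0.3333
P(X=j) = C(n,j)·p₀^j·(1−p₀)^(n−j); p = Σ P(X=j) over j with P(X=j) ≤ P(X=12)
p-value (two-sided) = 0.43066
At α=0.05: p ≥ α → fail to reject H₀

reject H₀: no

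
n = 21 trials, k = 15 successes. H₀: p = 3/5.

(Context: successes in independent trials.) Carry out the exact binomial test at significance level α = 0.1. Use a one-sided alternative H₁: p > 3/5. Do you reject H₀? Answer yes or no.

reject H₀: no

Exact binomial: n=21, k=15, p₀=3/5=0.6000
P(X≥15) from Σ C(n,i)·p₀^i·(1−p₀)^(n−i)
p-value (one-sided, H₁ greater) = 0.20025
At α=0.1: p ≥ α → fail to reject H₀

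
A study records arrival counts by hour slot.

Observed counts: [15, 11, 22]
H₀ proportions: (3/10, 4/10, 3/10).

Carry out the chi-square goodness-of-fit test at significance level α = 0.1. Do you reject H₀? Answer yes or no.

reject H₀: yes

n = 48; E_i = n·p_i = [14.40, 19.20, 14.40]
χ² = (15−14.40)²/14.40 + (11−19.20)²/19.20 + (22−14.40)²/14.40 = 7.5382
df = 2
p-value (upper-tail) = 0.02307
At α=0.1: p < α → reject H₀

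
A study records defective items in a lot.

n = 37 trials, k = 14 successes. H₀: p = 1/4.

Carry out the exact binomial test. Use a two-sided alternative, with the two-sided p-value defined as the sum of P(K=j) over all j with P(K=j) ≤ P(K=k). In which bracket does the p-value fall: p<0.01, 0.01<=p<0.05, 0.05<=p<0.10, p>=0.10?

p-value bracket: 0.05<=p<0.10

Exact binomial: n=37, k=14, p₀=1/4=0.2500
P(X=j) = C(n,j)·p₀^j·(1−p₀)^(n−j); p = Σ P(X=j) over j with P(X=j) ≤ P(X=14)
p-value (two-sided) = 0.08604
→ bracket: 0.05<=p<0.10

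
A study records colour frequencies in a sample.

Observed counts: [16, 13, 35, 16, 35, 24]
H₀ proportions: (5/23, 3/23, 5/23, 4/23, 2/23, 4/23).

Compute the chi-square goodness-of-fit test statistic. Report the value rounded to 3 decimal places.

test statistic = 55.099

n = 139; E_i = n·p_i = [30.22, 18.13, 30.22, 24.17, 12.09, 24.17]
χ² = (16−30.22)²/30.22 + (13−18.13)²/18.13 + (35−30.22)²/30.22 + (16−24.17)²/24.17 + (35−12.09)²/12.09 + (24−24.17)²/24.17 = 55.0990
df = 5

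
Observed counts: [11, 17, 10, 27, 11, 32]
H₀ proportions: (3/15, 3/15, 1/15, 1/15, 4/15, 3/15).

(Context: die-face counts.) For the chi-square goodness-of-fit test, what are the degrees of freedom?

df = k − 1 = 6 − 1 = 5

degrees of freedom = 5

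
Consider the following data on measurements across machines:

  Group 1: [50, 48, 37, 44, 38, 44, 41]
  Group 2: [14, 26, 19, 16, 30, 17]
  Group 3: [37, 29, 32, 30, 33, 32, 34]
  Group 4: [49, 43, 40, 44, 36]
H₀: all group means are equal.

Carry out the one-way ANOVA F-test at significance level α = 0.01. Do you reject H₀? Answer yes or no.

reject H₀: yes

Group means [43.14, 20.33, 32.43, 42.40], grand mean 34.520
SSB = Σnᵢ(x̄ᵢ−x̄)² = 2069.135; SSW = ΣΣ(x−x̄ᵢ)² = 473.105
MSB = 2069.135/3 = 689.7117; MSW = 473.105/21 = 22.5288
F = MSB/MSW = 30.6147
df = (3, 21)
p-value (upper-tail) = 0.00000
At α=0.01: p < α → reject H₀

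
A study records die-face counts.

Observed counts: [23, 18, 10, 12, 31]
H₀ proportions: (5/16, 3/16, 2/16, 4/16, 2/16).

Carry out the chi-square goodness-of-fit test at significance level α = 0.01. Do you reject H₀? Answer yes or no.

n = 94; E_i = n·p_i = [29.38, 17.62, 11.75, 23.50, 11.75]
χ² = (23−29.38)²/29.38 + (18−17.62)²/17.62 + (10−11.75)²/11.75 + (12−23.50)²/23.50 + (31−11.75)²/11.75 = 38.8170
df = 4
p-value (upper-tail) = 0.00000
At α=0.01: p < α → reject H₀

reject H₀: yes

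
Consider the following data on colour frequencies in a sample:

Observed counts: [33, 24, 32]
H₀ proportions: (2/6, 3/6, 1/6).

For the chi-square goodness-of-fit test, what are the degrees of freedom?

degrees of freedom = 2

df = k − 1 = 3 − 1 = 2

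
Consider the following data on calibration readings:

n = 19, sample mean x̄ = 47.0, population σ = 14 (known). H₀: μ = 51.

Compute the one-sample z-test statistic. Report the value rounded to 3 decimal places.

SE = σ/√n = 14/√19 = 3.2118
z = (x̄−μ₀)/SE = (47.0−51)/3.2118 = -1.2454

test statistic = -1.245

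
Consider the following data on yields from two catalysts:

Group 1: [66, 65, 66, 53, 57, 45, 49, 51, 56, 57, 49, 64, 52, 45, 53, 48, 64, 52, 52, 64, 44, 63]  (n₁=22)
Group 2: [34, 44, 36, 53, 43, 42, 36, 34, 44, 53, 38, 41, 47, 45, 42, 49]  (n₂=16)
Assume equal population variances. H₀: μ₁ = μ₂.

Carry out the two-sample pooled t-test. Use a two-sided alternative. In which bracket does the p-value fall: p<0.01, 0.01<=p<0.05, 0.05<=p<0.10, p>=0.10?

x̄₁=55.227, s₁=7.400, n₁=22
x̄₂=42.562, s₂=6.033, n₂=16
s_p² = [21·7.400² + 15·6.033²]/36 = 47.1056
SE = √(s_p²·(1/22+1/16)) = 2.2551
t = (55.227−42.562)/2.2551 = 5.6162
df = 36
p-value (two-sided) = 0.00000
→ bracket: p<0.01

p-value bracket: p<0.01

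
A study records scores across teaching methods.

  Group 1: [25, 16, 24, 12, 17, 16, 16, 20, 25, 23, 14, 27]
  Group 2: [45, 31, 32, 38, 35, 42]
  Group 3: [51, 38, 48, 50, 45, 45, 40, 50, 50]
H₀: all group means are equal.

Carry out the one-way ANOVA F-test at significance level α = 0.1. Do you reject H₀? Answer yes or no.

Group means [19.58, 37.17, 46.33], grand mean 32.407
SSB = Σnᵢ(x̄ᵢ−x̄)² = 3854.769; SSW = ΣΣ(x−x̄ᵢ)² = 611.750
MSB = 3854.769/2 = 1927.3843; MSW = 611.750/24 = 25.4896
F = MSB/MSW = 75.6146
df = (2, 24)
p-value (upper-tail) = 0.00000
At α=0.1: p < α → reject H₀

reject H₀: yes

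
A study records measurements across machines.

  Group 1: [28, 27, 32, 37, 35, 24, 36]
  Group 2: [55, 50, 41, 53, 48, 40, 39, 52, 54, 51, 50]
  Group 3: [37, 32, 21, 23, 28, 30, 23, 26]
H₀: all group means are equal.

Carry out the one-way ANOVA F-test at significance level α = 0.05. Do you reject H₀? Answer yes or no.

Group means [31.29, 48.45, 27.50], grand mean 37.385
SSB = Σnᵢ(x̄ᵢ−x̄)² = 2389.998; SSW = ΣΣ(x−x̄ᵢ)² = 688.156
MSB = 2389.998/2 = 1194.9990; MSW = 688.156/23 = 29.9198
F = MSB/MSW = 39.9400
df = (2, 23)
p-value (upper-tail) = 0.00000
At α=0.05: p < α → reject H₀

reject H₀: yes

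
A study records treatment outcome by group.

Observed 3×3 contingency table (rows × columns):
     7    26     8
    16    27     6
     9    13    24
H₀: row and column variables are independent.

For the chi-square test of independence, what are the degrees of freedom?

df = (r−1)(c−1) = (3−1)·(3−1) = 4

degrees of freedom = 4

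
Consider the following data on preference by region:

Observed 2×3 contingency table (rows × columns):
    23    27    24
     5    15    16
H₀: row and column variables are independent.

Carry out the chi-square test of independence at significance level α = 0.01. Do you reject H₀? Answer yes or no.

Row totals [74, 36], col totals [28, 42, 40], n=110
χ² = (23−18.84)²/18.84 + (27−28.25)²/28.25 + (24−26.91)²/26.91 + (5−9.16)²/9.16 + (15−13.75)²/13.75 + (16−13.09)²/13.09 = 3.9433
df = 2
p-value (upper-tail) = 0.13923
At α=0.01: p ≥ α → fail to reject H₀

reject H₀: no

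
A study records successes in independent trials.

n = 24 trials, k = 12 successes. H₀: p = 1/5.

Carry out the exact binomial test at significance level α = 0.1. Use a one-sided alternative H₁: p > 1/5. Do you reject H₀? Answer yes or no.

Exact binomial: n=24, k=12, p₀=1/5=0.2000
P(X≥12) from Σ C(n,i)·p₀^i·(1−p₀)^(n−i)
p-value (one-sided, H₁ greater) = 0.00098
At α=0.1: p < α → reject H₀

reject H₀: yes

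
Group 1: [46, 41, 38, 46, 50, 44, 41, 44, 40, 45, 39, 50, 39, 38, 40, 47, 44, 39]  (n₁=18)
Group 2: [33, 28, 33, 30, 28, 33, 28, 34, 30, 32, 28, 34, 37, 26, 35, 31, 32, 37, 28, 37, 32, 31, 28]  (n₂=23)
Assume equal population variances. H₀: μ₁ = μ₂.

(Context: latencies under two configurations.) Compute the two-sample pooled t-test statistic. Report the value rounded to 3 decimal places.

x̄₁=42.833, s₁=3.930, n₁=18
x̄₂=31.522, s₂=3.246, n₂=23
s_p² = [17·3.930² + 22·3.246²]/39 = 12.6728
SE = √(s_p²·(1/18+1/23)) = 1.1203
t = (42.833−31.522)/1.1203 = 10.0971
df = 39

test statistic = 10.097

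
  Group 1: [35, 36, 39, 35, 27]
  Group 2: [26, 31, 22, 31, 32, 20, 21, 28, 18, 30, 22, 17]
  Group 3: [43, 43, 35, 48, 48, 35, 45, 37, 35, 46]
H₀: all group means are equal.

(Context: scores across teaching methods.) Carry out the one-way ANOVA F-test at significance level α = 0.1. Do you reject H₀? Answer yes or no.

reject H₀: yes

Group means [34.40, 24.83, 41.50], grand mean 32.778
SSB = Σnᵢ(x̄ᵢ−x̄)² = 1531.300; SSW = ΣΣ(x−x̄ᵢ)² = 675.367
MSB = 1531.300/2 = 765.6500; MSW = 675.367/24 = 28.1403
F = MSB/MSW = 27.2083
df = (2, 24)
p-value (upper-tail) = 0.00000
At α=0.1: p < α → reject H₀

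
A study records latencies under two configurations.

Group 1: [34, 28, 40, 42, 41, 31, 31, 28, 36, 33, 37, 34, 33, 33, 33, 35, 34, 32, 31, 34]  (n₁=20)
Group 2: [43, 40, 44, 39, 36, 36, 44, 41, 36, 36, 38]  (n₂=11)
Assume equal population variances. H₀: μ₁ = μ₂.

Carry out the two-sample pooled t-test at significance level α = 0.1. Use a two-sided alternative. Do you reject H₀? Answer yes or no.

x̄₁=34.000, s₁=3.770, n₁=20
x̄₂=39.364, s₂=3.264, n₂=11
s_p² = [19·3.770² + 10·3.264²]/29 = 12.9843
SE = √(s_p²·(1/20+1/11)) = 1.3526
t = (34.000−39.364)/1.3526 = -3.9653
df = 29
p-value (two-sided) = 0.00044
At α=0.1: p < α → reject H₀

reject H₀: yes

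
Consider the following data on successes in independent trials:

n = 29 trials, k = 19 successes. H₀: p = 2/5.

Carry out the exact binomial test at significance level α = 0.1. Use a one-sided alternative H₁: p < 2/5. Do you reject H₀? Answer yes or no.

Exact binomial: n=29, k=19, p₀=2/5=0.4000
P(X≤19) from Σ C(n,i)·p₀^i·(1−p₀)^(n−i)
p-value (one-sided, H₁ less) = 0.99848
At α=0.1: p ≥ α → fail to reject H₀

reject H₀: no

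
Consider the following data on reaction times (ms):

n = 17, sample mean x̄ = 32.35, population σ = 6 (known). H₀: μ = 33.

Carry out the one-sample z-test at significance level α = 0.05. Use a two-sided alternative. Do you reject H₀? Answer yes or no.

reject H₀: no

SE = σ/√n = 6/√17 = 1.4552
z = (x̄−μ₀)/SE = (32.35−33)/1.4552 = -0.4467
p-value (two-sided) = 0.65511
At α=0.05: p ≥ α → fail to reject H₀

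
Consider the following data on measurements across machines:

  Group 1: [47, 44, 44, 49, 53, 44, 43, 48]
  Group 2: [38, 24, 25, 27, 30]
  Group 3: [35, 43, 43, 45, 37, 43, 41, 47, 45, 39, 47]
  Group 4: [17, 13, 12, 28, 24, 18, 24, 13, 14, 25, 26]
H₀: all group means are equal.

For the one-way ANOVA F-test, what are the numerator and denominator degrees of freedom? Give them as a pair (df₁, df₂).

k = 4 groups, N = 35 total
df = (k−1, N−k) = (4−1, 35−4) = (3, 31)

degrees of freedom = [3, 31]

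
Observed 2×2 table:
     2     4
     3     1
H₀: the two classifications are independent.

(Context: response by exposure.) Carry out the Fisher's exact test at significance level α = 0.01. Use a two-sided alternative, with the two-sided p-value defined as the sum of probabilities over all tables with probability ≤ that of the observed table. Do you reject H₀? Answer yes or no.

Margins: r₁=6, r₂=4, c₁=5, c₂=5, n=10
p_obs = C(6,2)·C(4,3)/C(10,5); sum pmf over tables with pmf ≤ p_obs
p-value (two-sided) = 0.52381
At α=0.01: p ≥ α → fail to reject H₀

reject H₀: no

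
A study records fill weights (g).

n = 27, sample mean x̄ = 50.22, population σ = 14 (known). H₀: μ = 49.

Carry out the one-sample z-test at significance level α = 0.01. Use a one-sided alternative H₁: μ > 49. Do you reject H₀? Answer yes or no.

SE = σ/√n = 14/√27 = 2.6943
z = (x̄−μ₀)/SE = (50.22−49)/2.6943 = 0.4528
p-value (one-sided, H₁ greater) = 0.32534
At α=0.01: p ≥ α → fail to reject H₀

reject H₀: no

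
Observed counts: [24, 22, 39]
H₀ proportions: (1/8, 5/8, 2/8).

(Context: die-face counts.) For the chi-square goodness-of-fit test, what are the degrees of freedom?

degrees of freedom = 2

df = k − 1 = 3 − 1 = 2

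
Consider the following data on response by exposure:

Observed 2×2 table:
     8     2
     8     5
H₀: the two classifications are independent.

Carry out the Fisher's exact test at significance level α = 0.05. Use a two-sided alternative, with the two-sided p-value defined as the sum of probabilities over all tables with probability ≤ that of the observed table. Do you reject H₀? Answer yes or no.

Margins: r₁=10, r₂=13, c₁=16, c₂=7, n=23
p_obs = C(10,8)·C(13,8)/C(23,16); sum pmf over tables with pmf ≤ p_obs
p-value (two-sided) = 0.40503
At α=0.05: p ≥ α → fail to reject H₀

reject H₀: no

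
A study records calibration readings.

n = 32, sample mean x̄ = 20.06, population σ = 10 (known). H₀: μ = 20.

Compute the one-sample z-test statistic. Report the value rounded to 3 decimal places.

test statistic = 0.034

SE = σ/√n = 10/√32 = 1.7678
z = (x̄−μ₀)/SE = (20.06−20)/1.7678 = 0.0339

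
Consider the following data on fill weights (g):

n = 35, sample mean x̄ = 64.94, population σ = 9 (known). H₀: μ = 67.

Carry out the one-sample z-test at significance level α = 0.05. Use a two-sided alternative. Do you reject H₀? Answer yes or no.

reject H₀: no

SE = σ/√n = 9/√35 = 1.5213
z = (x̄−μ₀)/SE = (64.94−67)/1.5213 = -1.3541
p-value (two-sided) = 0.17570
At α=0.05: p ≥ α → fail to reject H₀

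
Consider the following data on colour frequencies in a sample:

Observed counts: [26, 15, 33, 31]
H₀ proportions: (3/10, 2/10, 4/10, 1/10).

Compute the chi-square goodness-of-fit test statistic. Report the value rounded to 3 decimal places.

test statistic = 44.627

n = 105; E_i = n·p_i = [31.50, 21.00, 42.00, 10.50]
χ² = (26−31.50)²/31.50 + (15−21.00)²/21.00 + (33−42.00)²/42.00 + (31−10.50)²/10.50 = 44.6270
df = 3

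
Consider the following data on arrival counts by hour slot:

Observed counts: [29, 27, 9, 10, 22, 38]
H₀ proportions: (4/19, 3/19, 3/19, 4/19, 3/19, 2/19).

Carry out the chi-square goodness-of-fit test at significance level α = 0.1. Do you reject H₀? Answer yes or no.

n = 135; E_i = n·p_i = [28.42, 21.32, 21.32, 28.42, 21.32, 14.21]
χ² = (29−28.42)²/28.42 + (27−21.32)²/21.32 + (9−21.32)²/21.32 + (10−28.42)²/28.42 + (22−21.32)²/21.32 + (38−14.21)²/14.21 = 60.4302
df = 5
p-value (upper-tail) = 0.00000
At α=0.1: p < α → reject H₀

reject H₀: yes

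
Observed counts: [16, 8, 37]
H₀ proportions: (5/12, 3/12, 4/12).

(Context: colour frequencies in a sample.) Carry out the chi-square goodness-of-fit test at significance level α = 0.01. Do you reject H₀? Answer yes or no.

reject H₀: yes

n = 61; E_i = n·p_i = [25.42, 15.25, 20.33]
χ² = (16−25.42)²/25.42 + (8−15.25)²/15.25 + (37−20.33)²/20.33 = 20.5967
df = 2
p-value (upper-tail) = 0.00003
At α=0.01: p < α → reject H₀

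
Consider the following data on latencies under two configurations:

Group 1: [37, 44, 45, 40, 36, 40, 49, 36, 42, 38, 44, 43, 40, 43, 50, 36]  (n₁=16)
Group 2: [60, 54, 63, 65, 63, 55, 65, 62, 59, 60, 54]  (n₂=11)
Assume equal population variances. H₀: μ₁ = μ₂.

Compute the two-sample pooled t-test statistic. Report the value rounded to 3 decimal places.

test statistic = -11.073

x̄₁=41.438, s₁=4.381, n₁=16
x̄₂=60.000, s₂=4.123, n₂=11
s_p² = [15·4.381² + 10·4.123²]/25 = 18.3175
SE = √(s_p²·(1/16+1/11)) = 1.6763
t = (41.438−60.000)/1.6763 = -11.0733
df = 25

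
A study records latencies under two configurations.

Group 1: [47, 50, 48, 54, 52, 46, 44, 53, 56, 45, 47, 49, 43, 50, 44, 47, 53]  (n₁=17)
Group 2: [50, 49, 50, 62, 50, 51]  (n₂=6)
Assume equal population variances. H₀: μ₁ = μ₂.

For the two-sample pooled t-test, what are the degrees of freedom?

degrees of freedom = 21

df = n₁ + n₂ − 2 = 17 + 6 − 2 = 21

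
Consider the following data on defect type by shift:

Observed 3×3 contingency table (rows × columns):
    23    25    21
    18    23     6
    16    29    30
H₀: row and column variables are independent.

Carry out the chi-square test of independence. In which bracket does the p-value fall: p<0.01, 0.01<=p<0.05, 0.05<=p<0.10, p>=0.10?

p-value bracket: 0.01<=p<0.05

Row totals [69, 47, 75], col totals [57, 77, 57], n=191
χ² = (23−20.59)²/20.59 + (25−27.82)²/27.82 + (21−20.59)²/20.59 + (18−14.03)²/14.03 + (23−18.95)²/18.95 + (6−14.03)²/14.03 + (16−22.38)²/22.38 + (29−30.24)²/30.24 + (30−22.38)²/22.38 = 11.6234
df = 4
p-value (upper-tail) = 0.02038
→ bracket: 0.01<=p<0.05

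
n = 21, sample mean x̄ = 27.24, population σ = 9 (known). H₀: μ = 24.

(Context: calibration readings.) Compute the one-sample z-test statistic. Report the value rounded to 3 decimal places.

SE = σ/√n = 9/√21 = 1.9640
z = (x̄−μ₀)/SE = (27.24−24)/1.9640 = 1.6497

test statistic = 1.650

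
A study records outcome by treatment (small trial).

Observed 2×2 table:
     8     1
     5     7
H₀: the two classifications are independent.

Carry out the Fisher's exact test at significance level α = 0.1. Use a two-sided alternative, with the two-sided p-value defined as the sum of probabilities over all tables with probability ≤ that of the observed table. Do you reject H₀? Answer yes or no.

reject H₀: yes

Margins: r₁=9, r₂=12, c₁=13, c₂=8, n=21
p_obs = C(9,8)·C(12,5)/C(21,13); sum pmf over tables with pmf ≤ p_obs
p-value (two-sided) = 0.06687
At α=0.1: p < α → reject H₀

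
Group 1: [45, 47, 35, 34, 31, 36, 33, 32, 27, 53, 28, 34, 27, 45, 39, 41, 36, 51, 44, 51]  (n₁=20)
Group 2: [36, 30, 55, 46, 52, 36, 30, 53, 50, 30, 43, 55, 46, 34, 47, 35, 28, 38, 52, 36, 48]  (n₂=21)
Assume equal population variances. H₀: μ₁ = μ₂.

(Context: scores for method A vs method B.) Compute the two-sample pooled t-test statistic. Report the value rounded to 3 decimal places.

test statistic = -1.268

x̄₁=38.450, s₁=8.224, n₁=20
x̄₂=41.905, s₂=9.170, n₂=21
s_p² = [19·8.224² + 20·9.170²]/39 = 76.0708
SE = √(s_p²·(1/20+1/21)) = 2.7251
t = (38.450−41.905)/2.7251 = -1.2678
df = 39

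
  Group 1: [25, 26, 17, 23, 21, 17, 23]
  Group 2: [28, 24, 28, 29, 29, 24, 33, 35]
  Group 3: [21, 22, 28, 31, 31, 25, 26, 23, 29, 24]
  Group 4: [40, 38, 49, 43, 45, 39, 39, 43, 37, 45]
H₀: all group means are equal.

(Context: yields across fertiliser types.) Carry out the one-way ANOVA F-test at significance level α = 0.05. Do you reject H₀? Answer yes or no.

Group means [21.71, 28.75, 26.00, 41.80], grand mean 30.286
SSB = Σnᵢ(x̄ᵢ−x̄)² = 2042.614; SSW = ΣΣ(x−x̄ᵢ)² = 430.529
MSB = 2042.614/3 = 680.8714; MSW = 430.529/31 = 13.8880
F = MSB/MSW = 49.0258
df = (3, 31)
p-value (upper-tail) = 0.00000
At α=0.05: p < α → reject H₀

reject H₀: yes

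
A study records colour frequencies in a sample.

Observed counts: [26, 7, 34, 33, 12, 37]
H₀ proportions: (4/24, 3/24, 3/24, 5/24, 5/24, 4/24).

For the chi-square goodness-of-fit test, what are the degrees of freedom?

df = k − 1 = 6 − 1 = 5

degrees of freedom = 5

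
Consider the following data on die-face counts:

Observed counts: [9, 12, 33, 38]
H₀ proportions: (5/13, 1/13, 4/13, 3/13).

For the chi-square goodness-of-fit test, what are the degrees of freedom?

degrees of freedom = 3

df = k − 1 = 4 − 1 = 3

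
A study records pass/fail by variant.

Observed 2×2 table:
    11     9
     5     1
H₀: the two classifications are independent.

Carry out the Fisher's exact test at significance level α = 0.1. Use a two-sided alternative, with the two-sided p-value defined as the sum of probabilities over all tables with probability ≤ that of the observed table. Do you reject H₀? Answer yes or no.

reject H₀: no

Margins: r₁=20, r₂=6, c₁=16, c₂=10, n=26
p_obs = C(20,11)·C(6,5)/C(26,16); sum pmf over tables with pmf ≤ p_obs
p-value (two-sided) = 0.35239
At α=0.1: p ≥ α → fail to reject H₀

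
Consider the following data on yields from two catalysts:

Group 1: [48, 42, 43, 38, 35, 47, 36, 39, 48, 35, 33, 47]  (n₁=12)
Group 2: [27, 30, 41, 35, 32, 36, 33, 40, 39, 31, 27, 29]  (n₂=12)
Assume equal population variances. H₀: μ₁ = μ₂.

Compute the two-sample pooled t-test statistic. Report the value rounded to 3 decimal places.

x̄₁=40.917, s₁=5.632, n₁=12
x̄₂=33.333, s₂=4.887, n₂=12
s_p² = [11·5.632² + 11·4.887²]/22 = 27.7992
SE = √(s_p²·(1/12+1/12)) = 2.1525
t = (40.917−33.333)/2.1525 = 3.5231
df = 22

test statistic = 3.523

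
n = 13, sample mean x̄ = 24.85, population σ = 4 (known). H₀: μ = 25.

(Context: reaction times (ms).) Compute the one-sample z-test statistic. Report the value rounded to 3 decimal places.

test statistic = -0.135

SE = σ/√n = 4/√13 = 1.1094
z = (x̄−μ₀)/SE = (24.85−25)/1.1094 = -0.1352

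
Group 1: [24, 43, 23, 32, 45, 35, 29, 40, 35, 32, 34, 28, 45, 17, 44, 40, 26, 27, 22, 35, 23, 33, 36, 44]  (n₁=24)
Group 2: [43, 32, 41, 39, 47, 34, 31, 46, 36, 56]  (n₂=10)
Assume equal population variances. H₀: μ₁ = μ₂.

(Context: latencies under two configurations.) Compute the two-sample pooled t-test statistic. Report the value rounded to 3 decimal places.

x̄₁=33.000, s₁=8.172, n₁=24
x̄₂=40.500, s₂=7.792, n₂=10
s_p² = [23·8.172² + 9·7.792²]/32 = 65.0781
SE = √(s_p²·(1/24+1/10)) = 3.0363
t = (33.000−40.500)/3.0363 = -2.4701
df = 32

test statistic = -2.470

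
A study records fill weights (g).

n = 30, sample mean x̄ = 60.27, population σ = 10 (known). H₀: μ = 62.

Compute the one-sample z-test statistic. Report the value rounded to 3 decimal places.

test statistic = -0.948

SE = σ/√n = 10/√30 = 1.8257
z = (x̄−μ₀)/SE = (60.27−62)/1.8257 = -0.9476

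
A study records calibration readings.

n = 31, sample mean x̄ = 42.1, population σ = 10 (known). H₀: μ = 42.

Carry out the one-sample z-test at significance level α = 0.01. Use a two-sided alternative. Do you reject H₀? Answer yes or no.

reject H₀: no

SE = σ/√n = 10/√31 = 1.7961
z = (x̄−μ₀)/SE = (42.1−42)/1.7961 = 0.0557
p-value (two-sided) = 0.95560
At α=0.01: p ≥ α → fail to reject H₀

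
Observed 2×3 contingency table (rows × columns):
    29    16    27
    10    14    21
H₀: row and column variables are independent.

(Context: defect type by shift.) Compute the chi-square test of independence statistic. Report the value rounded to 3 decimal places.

Row totals [72, 45], col totals [39, 30, 48], n=117
χ² = (29−24.00)²/24.00 + (16−18.46)²/18.46 + (27−29.54)²/29.54 + (10−15.00)²/15.00 + (14−11.54)²/11.54 + (21−18.46)²/18.46 = 4.1289
df = 2

test statistic = 4.129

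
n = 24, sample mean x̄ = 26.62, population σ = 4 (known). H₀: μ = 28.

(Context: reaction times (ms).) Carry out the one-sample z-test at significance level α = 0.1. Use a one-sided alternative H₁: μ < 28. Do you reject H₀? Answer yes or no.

reject H₀: yes

SE = σ/√n = 4/√24 = 0.8165
z = (x̄−μ₀)/SE = (26.62−28)/0.8165 = -1.6901
p-value (one-sided, H₁ less) = 0.04550
At α=0.1: p < α → reject H₀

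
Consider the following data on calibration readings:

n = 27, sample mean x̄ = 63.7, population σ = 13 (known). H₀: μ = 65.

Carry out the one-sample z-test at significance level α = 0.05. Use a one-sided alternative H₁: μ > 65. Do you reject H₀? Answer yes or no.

reject H₀: no

SE = σ/√n = 13/√27 = 2.5019
z = (x̄−μ₀)/SE = (63.7−65)/2.5019 = -0.5196
p-value (one-sided, H₁ greater) = 0.69833
At α=0.05: p ≥ α → fail to reject H₀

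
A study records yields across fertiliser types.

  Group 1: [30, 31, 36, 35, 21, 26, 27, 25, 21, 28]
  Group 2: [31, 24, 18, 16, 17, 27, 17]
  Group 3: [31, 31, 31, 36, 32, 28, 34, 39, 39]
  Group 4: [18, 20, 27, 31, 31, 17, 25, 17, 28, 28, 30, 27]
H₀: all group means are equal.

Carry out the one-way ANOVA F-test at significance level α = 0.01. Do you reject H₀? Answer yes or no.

reject H₀: yes

Group means [28.00, 21.43, 33.44, 24.92], grand mean 27.105
SSB = Σnᵢ(x̄ᵢ−x̄)² = 652.726; SSW = ΣΣ(x−x̄ᵢ)² = 890.853
MSB = 652.726/3 = 217.5753; MSW = 890.853/34 = 26.2016
F = MSB/MSW = 8.3039
df = (3, 34)
p-value (upper-tail) = 0.00028
At α=0.01: p < α → reject H₀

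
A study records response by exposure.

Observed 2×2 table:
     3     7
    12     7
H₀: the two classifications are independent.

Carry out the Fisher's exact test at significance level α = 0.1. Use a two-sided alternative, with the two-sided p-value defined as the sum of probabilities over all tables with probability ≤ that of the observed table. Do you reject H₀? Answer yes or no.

Margins: r₁=10, r₂=19, c₁=15, c₂=14, n=29
p_obs = C(10,3)·C(19,12)/C(29,15); sum pmf over tables with pmf ≤ p_obs
p-value (two-sided) = 0.12814
At α=0.1: p ≥ α → fail to reject H₀

reject H₀: no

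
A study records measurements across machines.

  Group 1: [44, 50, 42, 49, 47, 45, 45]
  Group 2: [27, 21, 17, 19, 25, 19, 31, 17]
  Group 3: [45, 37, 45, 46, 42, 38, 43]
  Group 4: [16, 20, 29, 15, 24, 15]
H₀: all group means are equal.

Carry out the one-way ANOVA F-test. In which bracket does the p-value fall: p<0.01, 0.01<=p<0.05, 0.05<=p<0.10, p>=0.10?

Group means [46.00, 22.00, 42.29, 19.83], grand mean 32.607
SSB = Σnᵢ(x̄ᵢ−x̄)² = 3790.417; SSW = ΣΣ(x−x̄ᵢ)² = 470.262
MSB = 3790.417/3 = 1263.4722; MSW = 470.262/24 = 19.5942
F = MSB/MSW = 64.4818
df = (3, 24)
p-value (upper-tail) = 0.00000
→ bracket: p<0.01

p-value bracket: p<0.01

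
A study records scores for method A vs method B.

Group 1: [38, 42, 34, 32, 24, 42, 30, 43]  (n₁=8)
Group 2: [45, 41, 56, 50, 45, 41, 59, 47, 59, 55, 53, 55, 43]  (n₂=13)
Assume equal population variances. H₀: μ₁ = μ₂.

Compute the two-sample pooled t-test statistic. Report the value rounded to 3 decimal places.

test statistic = -4.755

x̄₁=35.625, s₁=6.802, n₁=8
x̄₂=49.923, s₂=6.626, n₂=13
s_p² = [7·6.802² + 12·6.626²]/19 = 44.7788
SE = √(s_p²·(1/8+1/13)) = 3.0070
t = (35.625−49.923)/3.0070 = -4.7550
df = 19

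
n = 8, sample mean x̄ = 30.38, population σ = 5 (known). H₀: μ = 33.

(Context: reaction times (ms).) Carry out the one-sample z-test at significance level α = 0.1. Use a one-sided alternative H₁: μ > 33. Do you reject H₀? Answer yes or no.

reject H₀: no

SE = σ/√n = 5/√8 = 1.7678
z = (x̄−μ₀)/SE = (30.38−33)/1.7678 = -1.4821
p-value (one-sided, H₁ greater) = 0.93084
At α=0.1: p ≥ α → fail to reject H₀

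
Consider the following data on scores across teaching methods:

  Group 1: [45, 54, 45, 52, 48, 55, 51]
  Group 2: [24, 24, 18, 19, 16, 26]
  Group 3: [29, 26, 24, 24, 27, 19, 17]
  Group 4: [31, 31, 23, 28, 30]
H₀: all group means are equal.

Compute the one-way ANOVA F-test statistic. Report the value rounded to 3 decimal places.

Group means [50.00, 21.17, 23.71, 28.60], grand mean 31.440
SSB = Σnᵢ(x̄ᵢ−x̄)² = 3502.698; SSW = ΣΣ(x−x̄ᵢ)² = 337.462
MSB = 3502.698/3 = 1167.5660; MSW = 337.462/21 = 16.0696
F = MSB/MSW = 72.6568
df = (3, 21)

test statistic = 72.657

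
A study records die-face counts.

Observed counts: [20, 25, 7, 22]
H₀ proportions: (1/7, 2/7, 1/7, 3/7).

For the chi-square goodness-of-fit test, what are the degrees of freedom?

degrees of freedom = 3

df = k − 1 = 4 − 1 = 3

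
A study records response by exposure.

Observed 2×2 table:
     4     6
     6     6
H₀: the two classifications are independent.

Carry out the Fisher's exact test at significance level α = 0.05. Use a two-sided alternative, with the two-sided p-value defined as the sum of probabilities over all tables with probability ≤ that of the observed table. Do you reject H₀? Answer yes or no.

Margins: r₁=10, r₂=12, c₁=10, c₂=12, n=22
p_obs = C(10,4)·C(12,6)/C(22,10); sum pmf over tables with pmf ≤ p_obs
p-value (two-sided) = 0.69136
At α=0.05: p ≥ α → fail to reject H₀

reject H₀: no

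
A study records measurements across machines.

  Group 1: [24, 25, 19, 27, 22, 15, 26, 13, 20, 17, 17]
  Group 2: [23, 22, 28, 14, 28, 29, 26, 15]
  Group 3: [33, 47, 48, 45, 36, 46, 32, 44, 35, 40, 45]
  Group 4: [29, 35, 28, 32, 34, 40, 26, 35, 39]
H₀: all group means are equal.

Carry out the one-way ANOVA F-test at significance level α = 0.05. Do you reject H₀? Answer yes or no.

reject H₀: yes

Group means [20.45, 23.12, 41.00, 33.11], grand mean 29.718
SSB = Σnᵢ(x̄ᵢ−x̄)² = 2795.406; SSW = ΣΣ(x−x̄ᵢ)² = 1004.491
MSB = 2795.406/3 = 931.8021; MSW = 1004.491/35 = 28.6997
F = MSB/MSW = 32.4673
df = (3, 35)
p-value (upper-tail) = 0.00000
At α=0.05: p < α → reject H₀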